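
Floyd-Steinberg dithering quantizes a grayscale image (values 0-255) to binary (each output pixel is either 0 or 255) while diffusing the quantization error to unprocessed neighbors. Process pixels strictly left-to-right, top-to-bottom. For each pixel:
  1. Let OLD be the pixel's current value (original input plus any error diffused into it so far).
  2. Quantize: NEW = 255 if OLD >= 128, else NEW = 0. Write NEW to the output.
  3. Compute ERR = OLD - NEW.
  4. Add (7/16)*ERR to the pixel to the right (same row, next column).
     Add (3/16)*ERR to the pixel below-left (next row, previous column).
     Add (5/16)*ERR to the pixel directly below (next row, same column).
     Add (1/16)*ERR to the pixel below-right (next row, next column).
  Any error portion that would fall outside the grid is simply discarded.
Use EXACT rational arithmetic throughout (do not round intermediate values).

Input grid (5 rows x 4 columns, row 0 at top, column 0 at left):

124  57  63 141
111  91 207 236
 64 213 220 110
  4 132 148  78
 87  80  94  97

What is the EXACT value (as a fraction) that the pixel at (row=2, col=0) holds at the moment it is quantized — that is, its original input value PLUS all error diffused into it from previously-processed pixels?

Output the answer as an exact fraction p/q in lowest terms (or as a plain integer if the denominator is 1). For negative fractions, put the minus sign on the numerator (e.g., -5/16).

(0,0): OLD=124 → NEW=0, ERR=124
(0,1): OLD=445/4 → NEW=0, ERR=445/4
(0,2): OLD=7147/64 → NEW=0, ERR=7147/64
(0,3): OLD=194413/1024 → NEW=255, ERR=-66707/1024
(1,0): OLD=10919/64 → NEW=255, ERR=-5401/64
(1,1): OLD=60177/512 → NEW=0, ERR=60177/512
(1,2): OLD=4719525/16384 → NEW=255, ERR=541605/16384
(1,3): OLD=62150291/262144 → NEW=255, ERR=-4696429/262144
(2,0): OLD=488779/8192 → NEW=0, ERR=488779/8192
Target (2,0): original=64, with diffused error = 488779/8192

Answer: 488779/8192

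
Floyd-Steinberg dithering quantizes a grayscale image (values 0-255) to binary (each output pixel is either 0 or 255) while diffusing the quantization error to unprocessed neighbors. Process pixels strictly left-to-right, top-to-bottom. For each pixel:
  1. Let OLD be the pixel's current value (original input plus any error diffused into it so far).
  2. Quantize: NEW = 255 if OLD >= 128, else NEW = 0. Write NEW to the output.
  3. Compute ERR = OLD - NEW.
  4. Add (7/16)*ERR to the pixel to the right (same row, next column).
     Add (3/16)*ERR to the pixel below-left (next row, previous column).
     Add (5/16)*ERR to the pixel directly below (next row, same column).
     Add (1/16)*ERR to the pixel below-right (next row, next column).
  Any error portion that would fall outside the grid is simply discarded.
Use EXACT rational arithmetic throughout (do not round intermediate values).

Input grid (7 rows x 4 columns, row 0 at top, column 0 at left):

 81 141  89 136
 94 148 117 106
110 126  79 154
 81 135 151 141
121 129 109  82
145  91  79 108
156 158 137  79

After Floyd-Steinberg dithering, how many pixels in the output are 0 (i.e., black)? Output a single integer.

(0,0): OLD=81 → NEW=0, ERR=81
(0,1): OLD=2823/16 → NEW=255, ERR=-1257/16
(0,2): OLD=13985/256 → NEW=0, ERR=13985/256
(0,3): OLD=654951/4096 → NEW=255, ERR=-389529/4096
(1,0): OLD=26773/256 → NEW=0, ERR=26773/256
(1,1): OLD=377875/2048 → NEW=255, ERR=-144365/2048
(1,2): OLD=5275023/65536 → NEW=0, ERR=5275023/65536
(1,3): OLD=120492057/1048576 → NEW=0, ERR=120492057/1048576
(2,0): OLD=4242305/32768 → NEW=255, ERR=-4113535/32768
(2,1): OLD=74111643/1048576 → NEW=0, ERR=74111643/1048576
(2,2): OLD=319218087/2097152 → NEW=255, ERR=-215555673/2097152
(2,3): OLD=5032214123/33554432 → NEW=255, ERR=-3524166037/33554432
(3,0): OLD=923123825/16777216 → NEW=0, ERR=923123825/16777216
(3,1): OLD=41350118703/268435456 → NEW=255, ERR=-27100922577/268435456
(3,2): OLD=255270568657/4294967296 → NEW=0, ERR=255270568657/4294967296
(3,3): OLD=8779415918391/68719476736 → NEW=0, ERR=8779415918391/68719476736
(4,0): OLD=512238181085/4294967296 → NEW=0, ERR=512238181085/4294967296
(4,1): OLD=5642268682775/34359738368 → NEW=255, ERR=-3119464601065/34359738368
(4,2): OLD=115996320080695/1099511627776 → NEW=0, ERR=115996320080695/1099511627776
(4,3): OLD=3022236035254449/17592186044416 → NEW=255, ERR=-1463771406071631/17592186044416
(5,0): OLD=90845726453965/549755813888 → NEW=255, ERR=-49342006087475/549755813888
(5,1): OLD=890108443246651/17592186044416 → NEW=0, ERR=890108443246651/17592186044416
(5,2): OLD=992453367980119/8796093022208 → NEW=0, ERR=992453367980119/8796093022208
(5,3): OLD=38830728727405479/281474976710656 → NEW=255, ERR=-32945390333811801/281474976710656
(6,0): OLD=38685700722606289/281474976710656 → NEW=255, ERR=-33090418338610991/281474976710656
(6,1): OLD=621156904423297735/4503599627370496 → NEW=255, ERR=-527261000556178745/4503599627370496
(6,2): OLD=7368233026780156865/72057594037927936 → NEW=0, ERR=7368233026780156865/72057594037927936
(6,3): OLD=108618508414616038727/1152921504606846976 → NEW=0, ERR=108618508414616038727/1152921504606846976
Output grid:
  Row 0: .#.#  (2 black, running=2)
  Row 1: .#..  (3 black, running=5)
  Row 2: #.##  (1 black, running=6)
  Row 3: .#..  (3 black, running=9)
  Row 4: .#.#  (2 black, running=11)
  Row 5: #..#  (2 black, running=13)
  Row 6: ##..  (2 black, running=15)

Answer: 15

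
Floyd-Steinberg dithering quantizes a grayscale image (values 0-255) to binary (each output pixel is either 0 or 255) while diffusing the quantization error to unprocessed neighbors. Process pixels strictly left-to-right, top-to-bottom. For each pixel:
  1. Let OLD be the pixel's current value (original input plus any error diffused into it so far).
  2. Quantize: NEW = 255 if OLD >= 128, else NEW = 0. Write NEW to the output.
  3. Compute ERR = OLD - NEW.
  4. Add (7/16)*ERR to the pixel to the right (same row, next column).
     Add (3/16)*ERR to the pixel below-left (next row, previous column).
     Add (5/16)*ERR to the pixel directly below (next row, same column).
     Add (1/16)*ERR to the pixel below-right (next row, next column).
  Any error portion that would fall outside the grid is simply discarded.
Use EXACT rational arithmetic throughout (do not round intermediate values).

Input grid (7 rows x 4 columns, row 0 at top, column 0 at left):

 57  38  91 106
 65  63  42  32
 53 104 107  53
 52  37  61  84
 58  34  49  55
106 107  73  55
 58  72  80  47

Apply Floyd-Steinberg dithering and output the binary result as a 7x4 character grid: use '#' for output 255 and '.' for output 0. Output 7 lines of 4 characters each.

Answer: ...#
.#..
..#.
....
.#..
.#..
..#.

Derivation:
(0,0): OLD=57 → NEW=0, ERR=57
(0,1): OLD=1007/16 → NEW=0, ERR=1007/16
(0,2): OLD=30345/256 → NEW=0, ERR=30345/256
(0,3): OLD=646591/4096 → NEW=255, ERR=-397889/4096
(1,0): OLD=24221/256 → NEW=0, ERR=24221/256
(1,1): OLD=306891/2048 → NEW=255, ERR=-215349/2048
(1,2): OLD=1229351/65536 → NEW=0, ERR=1229351/65536
(1,3): OLD=18097089/1048576 → NEW=0, ERR=18097089/1048576
(2,0): OLD=2059497/32768 → NEW=0, ERR=2059497/32768
(2,1): OLD=113317651/1048576 → NEW=0, ERR=113317651/1048576
(2,2): OLD=328845791/2097152 → NEW=255, ERR=-205927969/2097152
(2,3): OLD=557199235/33554432 → NEW=0, ERR=557199235/33554432
(3,0): OLD=1541887705/16777216 → NEW=0, ERR=1541887705/16777216
(3,1): OLD=25902929095/268435456 → NEW=0, ERR=25902929095/268435456
(3,2): OLD=353901708857/4294967296 → NEW=0, ERR=353901708857/4294967296
(3,3): OLD=8184615037711/68719476736 → NEW=0, ERR=8184615037711/68719476736
(4,0): OLD=450167906853/4294967296 → NEW=0, ERR=450167906853/4294967296
(4,1): OLD=4508150131823/34359738368 → NEW=255, ERR=-4253583152017/34359738368
(4,2): OLD=53823037302799/1099511627776 → NEW=0, ERR=53823037302799/1099511627776
(4,3): OLD=2089699534046745/17592186044416 → NEW=0, ERR=2089699534046745/17592186044416
(5,0): OLD=63520083090197/549755813888 → NEW=0, ERR=63520083090197/549755813888
(5,1): OLD=2367783861755315/17592186044416 → NEW=255, ERR=-2118223579570765/17592186044416
(5,2): OLD=441162976731687/8796093022208 → NEW=0, ERR=441162976731687/8796093022208
(5,3): OLD=32967071660408207/281474976710656 → NEW=0, ERR=32967071660408207/281474976710656
(6,0): OLD=20134091204937273/281474976710656 → NEW=0, ERR=20134091204937273/281474976710656
(6,1): OLD=370613853547998239/4503599627370496 → NEW=0, ERR=370613853547998239/4503599627370496
(6,2): OLD=10528435921632819369/72057594037927936 → NEW=255, ERR=-7846250558038804311/72057594037927936
(6,3): OLD=45075415640958662559/1152921504606846976 → NEW=0, ERR=45075415640958662559/1152921504606846976
Row 0: ...#
Row 1: .#..
Row 2: ..#.
Row 3: ....
Row 4: .#..
Row 5: .#..
Row 6: ..#.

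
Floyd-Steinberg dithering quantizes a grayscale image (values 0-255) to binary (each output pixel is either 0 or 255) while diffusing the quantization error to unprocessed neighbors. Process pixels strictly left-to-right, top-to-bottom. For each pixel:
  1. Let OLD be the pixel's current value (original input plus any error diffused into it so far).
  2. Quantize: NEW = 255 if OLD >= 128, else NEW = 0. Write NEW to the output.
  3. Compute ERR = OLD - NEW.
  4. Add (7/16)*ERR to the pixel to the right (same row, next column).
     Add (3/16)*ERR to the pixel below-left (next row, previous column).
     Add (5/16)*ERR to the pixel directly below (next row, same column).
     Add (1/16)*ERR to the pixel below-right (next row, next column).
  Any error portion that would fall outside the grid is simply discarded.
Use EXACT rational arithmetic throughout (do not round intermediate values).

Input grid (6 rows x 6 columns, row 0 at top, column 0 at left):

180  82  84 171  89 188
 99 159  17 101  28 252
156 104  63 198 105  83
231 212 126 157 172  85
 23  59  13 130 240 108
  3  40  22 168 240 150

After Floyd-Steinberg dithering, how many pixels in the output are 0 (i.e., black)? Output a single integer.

Answer: 19

Derivation:
(0,0): OLD=180 → NEW=255, ERR=-75
(0,1): OLD=787/16 → NEW=0, ERR=787/16
(0,2): OLD=27013/256 → NEW=0, ERR=27013/256
(0,3): OLD=889507/4096 → NEW=255, ERR=-154973/4096
(0,4): OLD=4747893/65536 → NEW=0, ERR=4747893/65536
(0,5): OLD=230367539/1048576 → NEW=255, ERR=-37019341/1048576
(1,0): OLD=21705/256 → NEW=0, ERR=21705/256
(1,1): OLD=463999/2048 → NEW=255, ERR=-58241/2048
(1,2): OLD=2196331/65536 → NEW=0, ERR=2196331/65536
(1,3): OLD=32510415/262144 → NEW=0, ERR=32510415/262144
(1,4): OLD=1609153997/16777216 → NEW=0, ERR=1609153997/16777216
(1,5): OLD=77163726219/268435456 → NEW=255, ERR=8712684939/268435456
(2,0): OLD=5805285/32768 → NEW=255, ERR=-2550555/32768
(2,1): OLD=76171047/1048576 → NEW=0, ERR=76171047/1048576
(2,2): OLD=2126174005/16777216 → NEW=0, ERR=2126174005/16777216
(2,3): OLD=41913246925/134217728 → NEW=255, ERR=7687726285/134217728
(2,4): OLD=746760773607/4294967296 → NEW=255, ERR=-348455886873/4294967296
(2,5): OLD=4373483579329/68719476736 → NEW=0, ERR=4373483579329/68719476736
(3,0): OLD=3695961237/16777216 → NEW=255, ERR=-582228843/16777216
(3,1): OLD=31999518193/134217728 → NEW=255, ERR=-2226002447/134217728
(3,2): OLD=186430477795/1073741824 → NEW=255, ERR=-87373687325/1073741824
(3,3): OLD=9071463692713/68719476736 → NEW=255, ERR=-8452002874967/68719476736
(3,4): OLD=59566037749385/549755813888 → NEW=0, ERR=59566037749385/549755813888
(3,5): OLD=1294967160786791/8796093022208 → NEW=255, ERR=-948036559876249/8796093022208
(4,0): OLD=19424962843/2147483648 → NEW=0, ERR=19424962843/2147483648
(4,1): OLD=1386351691999/34359738368 → NEW=0, ERR=1386351691999/34359738368
(4,2): OLD=-20752726972691/1099511627776 → NEW=0, ERR=-20752726972691/1099511627776
(4,3): OLD=1733480437643393/17592186044416 → NEW=0, ERR=1733480437643393/17592186044416
(4,4): OLD=81366991418713745/281474976710656 → NEW=255, ERR=9590872357496465/281474976710656
(4,5): OLD=432336828005974103/4503599627370496 → NEW=0, ERR=432336828005974103/4503599627370496
(5,0): OLD=7362319545101/549755813888 → NEW=0, ERR=7362319545101/549755813888
(5,1): OLD=976263586185437/17592186044416 → NEW=0, ERR=976263586185437/17592186044416
(5,2): OLD=8638164906175439/140737488355328 → NEW=0, ERR=8638164906175439/140737488355328
(5,3): OLD=1039677400063651413/4503599627370496 → NEW=255, ERR=-108740504915825067/4503599627370496
(5,4): OLD=2380086287418284661/9007199254740992 → NEW=255, ERR=83250477459331701/9007199254740992
(5,5): OLD=26830307749093330617/144115188075855872 → NEW=255, ERR=-9919065210249916743/144115188075855872
Output grid:
  Row 0: #..#.#  (3 black, running=3)
  Row 1: .#...#  (4 black, running=7)
  Row 2: #..##.  (3 black, running=10)
  Row 3: ####.#  (1 black, running=11)
  Row 4: ....#.  (5 black, running=16)
  Row 5: ...###  (3 black, running=19)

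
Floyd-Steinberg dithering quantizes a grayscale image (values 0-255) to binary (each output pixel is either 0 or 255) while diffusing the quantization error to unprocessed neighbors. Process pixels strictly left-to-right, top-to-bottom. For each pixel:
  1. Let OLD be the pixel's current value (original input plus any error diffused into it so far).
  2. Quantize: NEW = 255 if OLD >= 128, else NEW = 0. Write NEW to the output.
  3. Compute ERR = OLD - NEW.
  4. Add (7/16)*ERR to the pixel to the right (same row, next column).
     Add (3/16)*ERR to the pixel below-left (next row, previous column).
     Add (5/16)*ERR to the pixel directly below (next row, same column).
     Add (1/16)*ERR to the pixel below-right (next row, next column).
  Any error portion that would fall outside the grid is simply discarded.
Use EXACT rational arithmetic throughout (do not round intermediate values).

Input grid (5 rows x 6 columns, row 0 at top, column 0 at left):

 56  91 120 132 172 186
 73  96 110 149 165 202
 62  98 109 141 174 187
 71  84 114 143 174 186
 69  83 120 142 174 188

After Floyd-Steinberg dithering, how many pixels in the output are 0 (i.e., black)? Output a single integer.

Answer: 15

Derivation:
(0,0): OLD=56 → NEW=0, ERR=56
(0,1): OLD=231/2 → NEW=0, ERR=231/2
(0,2): OLD=5457/32 → NEW=255, ERR=-2703/32
(0,3): OLD=48663/512 → NEW=0, ERR=48663/512
(0,4): OLD=1749665/8192 → NEW=255, ERR=-339295/8192
(0,5): OLD=22004327/131072 → NEW=255, ERR=-11419033/131072
(1,0): OLD=3589/32 → NEW=0, ERR=3589/32
(1,1): OLD=43219/256 → NEW=255, ERR=-22061/256
(1,2): OLD=581151/8192 → NEW=0, ERR=581151/8192
(1,3): OLD=6445243/32768 → NEW=255, ERR=-1910597/32768
(1,4): OLD=243590393/2097152 → NEW=0, ERR=243590393/2097152
(1,5): OLD=7482745855/33554432 → NEW=255, ERR=-1073634305/33554432
(2,0): OLD=331329/4096 → NEW=0, ERR=331329/4096
(2,1): OLD=16616139/131072 → NEW=0, ERR=16616139/131072
(2,2): OLD=357172225/2097152 → NEW=255, ERR=-177601535/2097152
(2,3): OLD=1878059481/16777216 → NEW=0, ERR=1878059481/16777216
(2,4): OLD=134018248619/536870912 → NEW=255, ERR=-2883833941/536870912
(2,5): OLD=1562599327325/8589934592 → NEW=255, ERR=-627833993635/8589934592
(3,0): OLD=251758849/2097152 → NEW=0, ERR=251758849/2097152
(3,1): OLD=2773505597/16777216 → NEW=255, ERR=-1504684483/16777216
(3,2): OLD=10362916719/134217728 → NEW=0, ERR=10362916719/134217728
(3,3): OLD=1764894336965/8589934592 → NEW=255, ERR=-425538983995/8589934592
(3,4): OLD=9891481387125/68719476736 → NEW=255, ERR=-7631985180555/68719476736
(3,5): OLD=125602776012603/1099511627776 → NEW=0, ERR=125602776012603/1099511627776
(4,0): OLD=24078346975/268435456 → NEW=0, ERR=24078346975/268435456
(4,1): OLD=499058588739/4294967296 → NEW=0, ERR=499058588739/4294967296
(4,2): OLD=24748612601785/137438953472 → NEW=255, ERR=-10298320533575/137438953472
(4,3): OLD=170949655470685/2199023255552 → NEW=0, ERR=170949655470685/2199023255552
(4,4): OLD=6742289379035661/35184372088832 → NEW=255, ERR=-2229725503616499/35184372088832
(4,5): OLD=106415380467463483/562949953421312 → NEW=255, ERR=-37136857654971077/562949953421312
Output grid:
  Row 0: ..#.##  (3 black, running=3)
  Row 1: .#.#.#  (3 black, running=6)
  Row 2: ..#.##  (3 black, running=9)
  Row 3: .#.##.  (3 black, running=12)
  Row 4: ..#.##  (3 black, running=15)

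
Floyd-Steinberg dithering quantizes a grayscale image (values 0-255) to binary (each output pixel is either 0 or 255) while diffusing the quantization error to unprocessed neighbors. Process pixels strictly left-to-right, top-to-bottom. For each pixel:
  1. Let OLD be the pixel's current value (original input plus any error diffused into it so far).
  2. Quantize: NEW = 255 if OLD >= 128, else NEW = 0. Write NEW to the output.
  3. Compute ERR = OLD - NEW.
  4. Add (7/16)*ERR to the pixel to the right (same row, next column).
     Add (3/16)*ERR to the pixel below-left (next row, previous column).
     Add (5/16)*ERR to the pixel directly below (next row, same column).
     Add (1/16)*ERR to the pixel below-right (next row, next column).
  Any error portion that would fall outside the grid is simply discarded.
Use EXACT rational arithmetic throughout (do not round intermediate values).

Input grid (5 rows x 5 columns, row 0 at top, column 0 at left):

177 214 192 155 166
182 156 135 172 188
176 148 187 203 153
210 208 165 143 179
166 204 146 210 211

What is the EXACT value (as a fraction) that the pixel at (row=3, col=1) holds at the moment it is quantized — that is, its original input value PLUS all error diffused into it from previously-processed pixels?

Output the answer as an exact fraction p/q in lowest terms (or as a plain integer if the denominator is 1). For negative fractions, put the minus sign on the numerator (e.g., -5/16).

(0,0): OLD=177 → NEW=255, ERR=-78
(0,1): OLD=1439/8 → NEW=255, ERR=-601/8
(0,2): OLD=20369/128 → NEW=255, ERR=-12271/128
(0,3): OLD=231543/2048 → NEW=0, ERR=231543/2048
(0,4): OLD=7060289/32768 → NEW=255, ERR=-1295551/32768
(1,0): OLD=18373/128 → NEW=255, ERR=-14267/128
(1,1): OLD=62371/1024 → NEW=0, ERR=62371/1024
(1,2): OLD=4855967/32768 → NEW=255, ERR=-3499873/32768
(1,3): OLD=19293459/131072 → NEW=255, ERR=-14129901/131072
(1,4): OLD=284263001/2097152 → NEW=255, ERR=-250510759/2097152
(2,0): OLD=2500017/16384 → NEW=255, ERR=-1677903/16384
(2,1): OLD=49931371/524288 → NEW=0, ERR=49931371/524288
(2,2): OLD=1500574593/8388608 → NEW=255, ERR=-638520447/8388608
(2,3): OLD=14352890739/134217728 → NEW=0, ERR=14352890739/134217728
(2,4): OLD=334402771813/2147483648 → NEW=255, ERR=-213205558427/2147483648
(3,0): OLD=1642937313/8388608 → NEW=255, ERR=-496157727/8388608
(3,1): OLD=12832022669/67108864 → NEW=255, ERR=-4280737651/67108864
Target (3,1): original=208, with diffused error = 12832022669/67108864

Answer: 12832022669/67108864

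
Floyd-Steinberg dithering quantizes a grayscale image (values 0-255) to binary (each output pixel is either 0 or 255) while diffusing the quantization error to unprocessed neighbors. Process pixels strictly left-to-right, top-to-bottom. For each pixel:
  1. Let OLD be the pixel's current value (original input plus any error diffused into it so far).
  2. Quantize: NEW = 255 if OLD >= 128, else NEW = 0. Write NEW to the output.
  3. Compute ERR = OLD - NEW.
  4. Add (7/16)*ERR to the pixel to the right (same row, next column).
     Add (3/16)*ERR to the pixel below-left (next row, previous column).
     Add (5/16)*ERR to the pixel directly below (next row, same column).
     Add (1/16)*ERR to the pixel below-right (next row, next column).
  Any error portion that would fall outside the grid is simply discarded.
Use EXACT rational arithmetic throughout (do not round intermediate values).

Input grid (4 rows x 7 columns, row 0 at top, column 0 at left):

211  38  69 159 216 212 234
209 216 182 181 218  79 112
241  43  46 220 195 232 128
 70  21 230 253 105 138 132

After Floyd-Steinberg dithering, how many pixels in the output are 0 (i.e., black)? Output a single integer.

(0,0): OLD=211 → NEW=255, ERR=-44
(0,1): OLD=75/4 → NEW=0, ERR=75/4
(0,2): OLD=4941/64 → NEW=0, ERR=4941/64
(0,3): OLD=197403/1024 → NEW=255, ERR=-63717/1024
(0,4): OLD=3092925/16384 → NEW=255, ERR=-1084995/16384
(0,5): OLD=47979563/262144 → NEW=255, ERR=-18867157/262144
(0,6): OLD=849397037/4194304 → NEW=255, ERR=-220150483/4194304
(1,0): OLD=12721/64 → NEW=255, ERR=-3599/64
(1,1): OLD=106999/512 → NEW=255, ERR=-23561/512
(1,2): OLD=2875363/16384 → NEW=255, ERR=-1302557/16384
(1,3): OLD=7810679/65536 → NEW=0, ERR=7810679/65536
(1,4): OLD=973344661/4194304 → NEW=255, ERR=-96202859/4194304
(1,5): OLD=1090298757/33554432 → NEW=0, ERR=1090298757/33554432
(1,6): OLD=56540618027/536870912 → NEW=0, ERR=56540618027/536870912
(2,0): OLD=1759629/8192 → NEW=255, ERR=-329331/8192
(2,1): OLD=-1937217/262144 → NEW=0, ERR=-1937217/262144
(2,2): OLD=156837821/4194304 → NEW=0, ERR=156837821/4194304
(2,3): OLD=8869584469/33554432 → NEW=255, ERR=313204309/33554432
(2,4): OLD=55152053781/268435456 → NEW=255, ERR=-13298987499/268435456
(2,5): OLD=2051210789047/8589934592 → NEW=255, ERR=-139222531913/8589934592
(2,6): OLD=21419994244977/137438953472 → NEW=255, ERR=-13626938890383/137438953472
(3,0): OLD=235096669/4194304 → NEW=0, ERR=235096669/4194304
(3,1): OLD=1600940729/33554432 → NEW=0, ERR=1600940729/33554432
(3,2): OLD=70826028427/268435456 → NEW=255, ERR=2374987147/268435456
(3,3): OLD=271480116581/1073741824 → NEW=255, ERR=-2324048539/1073741824
(3,4): OLD=11835618103901/137438953472 → NEW=0, ERR=11835618103901/137438953472
(3,5): OLD=163743417584903/1099511627776 → NEW=255, ERR=-116632047497977/1099511627776
(3,6): OLD=942846185676889/17592186044416 → NEW=0, ERR=942846185676889/17592186044416
Output grid:
  Row 0: #..####  (2 black, running=2)
  Row 1: ###.#..  (3 black, running=5)
  Row 2: #..####  (2 black, running=7)
  Row 3: ..##.#.  (4 black, running=11)

Answer: 11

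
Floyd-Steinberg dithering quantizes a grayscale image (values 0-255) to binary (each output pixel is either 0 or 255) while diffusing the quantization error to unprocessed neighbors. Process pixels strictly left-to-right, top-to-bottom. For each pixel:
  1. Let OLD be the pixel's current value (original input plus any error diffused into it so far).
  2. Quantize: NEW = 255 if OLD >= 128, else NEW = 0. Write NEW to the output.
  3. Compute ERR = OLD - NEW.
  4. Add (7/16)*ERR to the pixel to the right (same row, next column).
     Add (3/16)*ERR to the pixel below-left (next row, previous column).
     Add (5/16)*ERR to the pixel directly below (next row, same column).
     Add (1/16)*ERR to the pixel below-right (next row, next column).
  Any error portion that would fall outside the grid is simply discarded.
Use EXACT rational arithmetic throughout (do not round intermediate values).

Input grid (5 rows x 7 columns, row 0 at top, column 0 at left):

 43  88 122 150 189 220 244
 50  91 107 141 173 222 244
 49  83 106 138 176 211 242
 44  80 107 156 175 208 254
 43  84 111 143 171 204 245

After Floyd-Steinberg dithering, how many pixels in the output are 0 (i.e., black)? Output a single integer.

(0,0): OLD=43 → NEW=0, ERR=43
(0,1): OLD=1709/16 → NEW=0, ERR=1709/16
(0,2): OLD=43195/256 → NEW=255, ERR=-22085/256
(0,3): OLD=459805/4096 → NEW=0, ERR=459805/4096
(0,4): OLD=15604939/65536 → NEW=255, ERR=-1106741/65536
(0,5): OLD=222939533/1048576 → NEW=255, ERR=-44447347/1048576
(0,6): OLD=3782509275/16777216 → NEW=255, ERR=-495680805/16777216
(1,0): OLD=21367/256 → NEW=0, ERR=21367/256
(1,1): OLD=301889/2048 → NEW=255, ERR=-220351/2048
(1,2): OLD=3977557/65536 → NEW=0, ERR=3977557/65536
(1,3): OLD=50875633/262144 → NEW=255, ERR=-15971087/262144
(1,4): OLD=2351096691/16777216 → NEW=255, ERR=-1927093389/16777216
(1,5): OLD=20388430819/134217728 → NEW=255, ERR=-13837089821/134217728
(1,6): OLD=401609888749/2147483648 → NEW=255, ERR=-145998441491/2147483648
(2,0): OLD=1799259/32768 → NEW=0, ERR=1799259/32768
(2,1): OLD=94367897/1048576 → NEW=0, ERR=94367897/1048576
(2,2): OLD=2452691979/16777216 → NEW=255, ERR=-1825498101/16777216
(2,3): OLD=7195916403/134217728 → NEW=0, ERR=7195916403/134217728
(2,4): OLD=150778167651/1073741824 → NEW=255, ERR=-123025997469/1073741824
(2,5): OLD=3735910367137/34359738368 → NEW=0, ERR=3735910367137/34359738368
(2,6): OLD=143970109217399/549755813888 → NEW=255, ERR=3782376675959/549755813888
(3,0): OLD=1309182635/16777216 → NEW=0, ERR=1309182635/16777216
(3,1): OLD=16816636495/134217728 → NEW=0, ERR=16816636495/134217728
(3,2): OLD=154072060893/1073741824 → NEW=255, ERR=-119732104227/1073741824
(3,3): OLD=410965412091/4294967296 → NEW=0, ERR=410965412091/4294967296
(3,4): OLD=112587056613035/549755813888 → NEW=255, ERR=-27600675928405/549755813888
(3,5): OLD=941806632907569/4398046511104 → NEW=255, ERR=-179695227423951/4398046511104
(3,6): OLD=17245286023190895/70368744177664 → NEW=255, ERR=-698743742113425/70368744177664
(4,0): OLD=195159011749/2147483648 → NEW=0, ERR=195159011749/2147483648
(4,1): OLD=5046844776673/34359738368 → NEW=255, ERR=-3714888507167/34359738368
(4,2): OLD=30029767947983/549755813888 → NEW=0, ERR=30029767947983/549755813888
(4,3): OLD=793481338200213/4398046511104 → NEW=255, ERR=-328020522131307/4398046511104
(4,4): OLD=4257313731017263/35184372088832 → NEW=0, ERR=4257313731017263/35184372088832
(4,5): OLD=269281237291044783/1125899906842624 → NEW=255, ERR=-17823238953824337/1125899906842624
(4,6): OLD=4186863484556710265/18014398509481984 → NEW=255, ERR=-406808135361195655/18014398509481984
Output grid:
  Row 0: ..#.###  (3 black, running=3)
  Row 1: .#.####  (2 black, running=5)
  Row 2: ..#.#.#  (4 black, running=9)
  Row 3: ..#.###  (3 black, running=12)
  Row 4: .#.#.##  (3 black, running=15)

Answer: 15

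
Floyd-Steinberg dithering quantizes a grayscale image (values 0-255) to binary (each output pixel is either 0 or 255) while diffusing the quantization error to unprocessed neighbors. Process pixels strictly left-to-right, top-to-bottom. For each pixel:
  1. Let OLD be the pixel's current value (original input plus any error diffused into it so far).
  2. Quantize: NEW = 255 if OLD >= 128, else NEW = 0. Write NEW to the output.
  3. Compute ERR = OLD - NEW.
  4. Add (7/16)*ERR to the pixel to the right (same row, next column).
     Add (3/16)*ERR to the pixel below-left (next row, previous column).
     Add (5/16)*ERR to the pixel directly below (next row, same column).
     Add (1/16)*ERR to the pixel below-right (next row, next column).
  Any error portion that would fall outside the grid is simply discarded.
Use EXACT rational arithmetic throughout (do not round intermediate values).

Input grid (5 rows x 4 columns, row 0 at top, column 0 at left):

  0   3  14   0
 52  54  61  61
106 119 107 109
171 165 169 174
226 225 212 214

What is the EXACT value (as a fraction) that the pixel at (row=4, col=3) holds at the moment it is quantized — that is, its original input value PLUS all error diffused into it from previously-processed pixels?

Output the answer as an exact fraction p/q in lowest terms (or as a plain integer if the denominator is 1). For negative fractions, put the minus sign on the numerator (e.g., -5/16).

(0,0): OLD=0 → NEW=0, ERR=0
(0,1): OLD=3 → NEW=0, ERR=3
(0,2): OLD=245/16 → NEW=0, ERR=245/16
(0,3): OLD=1715/256 → NEW=0, ERR=1715/256
(1,0): OLD=841/16 → NEW=0, ERR=841/16
(1,1): OLD=10343/128 → NEW=0, ERR=10343/128
(1,2): OLD=420171/4096 → NEW=0, ERR=420171/4096
(1,3): OLD=7138813/65536 → NEW=0, ERR=7138813/65536
(2,0): OLD=281757/2048 → NEW=255, ERR=-240483/2048
(2,1): OLD=7562711/65536 → NEW=0, ERR=7562711/65536
(2,2): OLD=28182793/131072 → NEW=255, ERR=-5240567/131072
(2,3): OLD=276739201/2097152 → NEW=255, ERR=-258034559/2097152
(3,0): OLD=163517349/1048576 → NEW=255, ERR=-103869531/1048576
(3,1): OLD=2397269899/16777216 → NEW=255, ERR=-1880920181/16777216
(3,2): OLD=24588412517/268435456 → NEW=0, ERR=24588412517/268435456
(3,3): OLD=743568398147/4294967296 → NEW=255, ERR=-351648262333/4294967296
(4,0): OLD=46714090033/268435456 → NEW=255, ERR=-21736951247/268435456
(4,1): OLD=355455003003/2147483648 → NEW=255, ERR=-192153327237/2147483648
(4,2): OLD=12308995134739/68719476736 → NEW=255, ERR=-5214471432941/68719476736
(4,3): OLD=176956960931189/1099511627776 → NEW=255, ERR=-103418504151691/1099511627776
Target (4,3): original=214, with diffused error = 176956960931189/1099511627776

Answer: 176956960931189/1099511627776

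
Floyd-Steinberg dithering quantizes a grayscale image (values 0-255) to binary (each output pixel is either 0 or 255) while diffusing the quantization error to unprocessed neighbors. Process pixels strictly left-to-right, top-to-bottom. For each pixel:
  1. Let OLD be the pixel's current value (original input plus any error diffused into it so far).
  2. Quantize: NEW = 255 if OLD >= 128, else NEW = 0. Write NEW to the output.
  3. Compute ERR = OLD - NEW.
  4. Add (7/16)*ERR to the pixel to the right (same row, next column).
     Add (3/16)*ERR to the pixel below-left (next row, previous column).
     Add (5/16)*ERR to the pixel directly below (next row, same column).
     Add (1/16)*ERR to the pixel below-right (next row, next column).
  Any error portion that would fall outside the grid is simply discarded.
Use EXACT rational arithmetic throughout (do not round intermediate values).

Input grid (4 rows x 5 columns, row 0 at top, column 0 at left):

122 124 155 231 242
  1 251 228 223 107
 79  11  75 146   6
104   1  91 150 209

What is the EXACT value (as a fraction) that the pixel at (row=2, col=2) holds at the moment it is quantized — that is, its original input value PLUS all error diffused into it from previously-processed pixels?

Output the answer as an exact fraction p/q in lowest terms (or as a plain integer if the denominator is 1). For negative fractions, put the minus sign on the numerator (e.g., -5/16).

Answer: 883282357/8388608

Derivation:
(0,0): OLD=122 → NEW=0, ERR=122
(0,1): OLD=1419/8 → NEW=255, ERR=-621/8
(0,2): OLD=15493/128 → NEW=0, ERR=15493/128
(0,3): OLD=581539/2048 → NEW=255, ERR=59299/2048
(0,4): OLD=8344949/32768 → NEW=255, ERR=-10891/32768
(1,0): OLD=3145/128 → NEW=0, ERR=3145/128
(1,1): OLD=274239/1024 → NEW=255, ERR=13119/1024
(1,2): OLD=8913131/32768 → NEW=255, ERR=557291/32768
(1,3): OLD=32373679/131072 → NEW=255, ERR=-1049681/131072
(1,4): OLD=220624813/2097152 → NEW=0, ERR=220624813/2097152
(2,0): OLD=1459493/16384 → NEW=0, ERR=1459493/16384
(2,1): OLD=30776103/524288 → NEW=0, ERR=30776103/524288
(2,2): OLD=883282357/8388608 → NEW=0, ERR=883282357/8388608
Target (2,2): original=75, with diffused error = 883282357/8388608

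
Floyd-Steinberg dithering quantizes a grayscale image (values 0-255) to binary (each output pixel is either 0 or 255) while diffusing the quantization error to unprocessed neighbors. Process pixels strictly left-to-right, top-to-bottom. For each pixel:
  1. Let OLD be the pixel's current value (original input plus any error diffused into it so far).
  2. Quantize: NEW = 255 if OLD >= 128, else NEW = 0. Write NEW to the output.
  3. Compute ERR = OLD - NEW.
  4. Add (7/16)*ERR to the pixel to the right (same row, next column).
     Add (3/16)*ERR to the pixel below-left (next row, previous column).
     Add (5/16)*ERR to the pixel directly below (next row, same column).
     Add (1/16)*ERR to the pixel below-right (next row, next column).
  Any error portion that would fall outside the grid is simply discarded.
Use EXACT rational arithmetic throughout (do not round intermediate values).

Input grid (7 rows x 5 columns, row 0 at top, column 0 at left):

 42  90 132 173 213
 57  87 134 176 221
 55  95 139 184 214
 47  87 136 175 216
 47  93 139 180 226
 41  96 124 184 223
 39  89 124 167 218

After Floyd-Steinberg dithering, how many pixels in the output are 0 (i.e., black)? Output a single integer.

Answer: 16

Derivation:
(0,0): OLD=42 → NEW=0, ERR=42
(0,1): OLD=867/8 → NEW=0, ERR=867/8
(0,2): OLD=22965/128 → NEW=255, ERR=-9675/128
(0,3): OLD=286579/2048 → NEW=255, ERR=-235661/2048
(0,4): OLD=5329957/32768 → NEW=255, ERR=-3025883/32768
(1,0): OLD=11577/128 → NEW=0, ERR=11577/128
(1,1): OLD=152463/1024 → NEW=255, ERR=-108657/1024
(1,2): OLD=1610683/32768 → NEW=0, ERR=1610683/32768
(1,3): OLD=18285535/131072 → NEW=255, ERR=-15137825/131072
(1,4): OLD=281905853/2097152 → NEW=255, ERR=-252867907/2097152
(2,0): OLD=1038229/16384 → NEW=0, ERR=1038229/16384
(2,1): OLD=54753207/524288 → NEW=0, ERR=54753207/524288
(2,2): OLD=1440857317/8388608 → NEW=255, ERR=-698237723/8388608
(2,3): OLD=12342213855/134217728 → NEW=0, ERR=12342213855/134217728
(2,4): OLD=449538134617/2147483648 → NEW=255, ERR=-98070195623/2147483648
(3,0): OLD=724640837/8388608 → NEW=0, ERR=724640837/8388608
(3,1): OLD=9783272417/67108864 → NEW=255, ERR=-7329487903/67108864
(3,2): OLD=184629390203/2147483648 → NEW=0, ERR=184629390203/2147483648
(3,3): OLD=977472201283/4294967296 → NEW=255, ERR=-117744459197/4294967296
(3,4): OLD=13433444647727/68719476736 → NEW=255, ERR=-4090021919953/68719476736
(4,0): OLD=57463035499/1073741824 → NEW=0, ERR=57463035499/1073741824
(4,1): OLD=3566616325611/34359738368 → NEW=0, ERR=3566616325611/34359738368
(4,2): OLD=109574158798885/549755813888 → NEW=255, ERR=-30613573742555/549755813888
(4,3): OLD=1242749871726571/8796093022208 → NEW=255, ERR=-1000253848936469/8796093022208
(4,4): OLD=21946140744543469/140737488355328 → NEW=255, ERR=-13941918786065171/140737488355328
(5,0): OLD=42433923026081/549755813888 → NEW=0, ERR=42433923026081/549755813888
(5,1): OLD=682186025155619/4398046511104 → NEW=255, ERR=-439315835175901/4398046511104
(5,2): OLD=6764233196740667/140737488355328 → NEW=0, ERR=6764233196740667/140737488355328
(5,3): OLD=82999414736015797/562949953421312 → NEW=255, ERR=-60552823386418763/562949953421312
(5,4): OLD=1241881048049072439/9007199254740992 → NEW=255, ERR=-1054954761909880521/9007199254740992
(6,0): OLD=3123790438444433/70368744177664 → NEW=0, ERR=3123790438444433/70368744177664
(6,1): OLD=205008499812963711/2251799813685248 → NEW=0, ERR=205008499812963711/2251799813685248
(6,2): OLD=5492205396534444901/36028797018963968 → NEW=255, ERR=-3695137843301366939/36028797018963968
(6,3): OLD=40098263803355194263/576460752303423488 → NEW=0, ERR=40098263803355194263/576460752303423488
(6,4): OLD=1891791335698972905953/9223372036854775808 → NEW=255, ERR=-460168533698994925087/9223372036854775808
Output grid:
  Row 0: ..###  (2 black, running=2)
  Row 1: .#.##  (2 black, running=4)
  Row 2: ..#.#  (3 black, running=7)
  Row 3: .#.##  (2 black, running=9)
  Row 4: ..###  (2 black, running=11)
  Row 5: .#.##  (2 black, running=13)
  Row 6: ..#.#  (3 black, running=16)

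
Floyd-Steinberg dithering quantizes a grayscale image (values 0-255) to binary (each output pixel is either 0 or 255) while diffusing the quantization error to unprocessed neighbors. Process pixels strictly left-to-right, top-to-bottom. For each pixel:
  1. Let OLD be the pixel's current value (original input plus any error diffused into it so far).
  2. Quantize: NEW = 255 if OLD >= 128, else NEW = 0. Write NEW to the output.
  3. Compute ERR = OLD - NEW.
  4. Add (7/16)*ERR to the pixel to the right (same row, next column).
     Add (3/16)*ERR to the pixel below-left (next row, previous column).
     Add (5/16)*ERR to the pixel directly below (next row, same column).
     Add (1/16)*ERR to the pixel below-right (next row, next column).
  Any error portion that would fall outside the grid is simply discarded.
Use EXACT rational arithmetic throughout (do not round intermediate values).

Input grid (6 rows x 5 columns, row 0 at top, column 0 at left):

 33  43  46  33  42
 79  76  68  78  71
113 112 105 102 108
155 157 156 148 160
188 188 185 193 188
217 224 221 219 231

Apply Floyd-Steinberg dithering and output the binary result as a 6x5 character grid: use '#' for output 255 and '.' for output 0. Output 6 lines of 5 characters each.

Answer: .....
.#.#.
.#..#
#.##.
###.#
#####

Derivation:
(0,0): OLD=33 → NEW=0, ERR=33
(0,1): OLD=919/16 → NEW=0, ERR=919/16
(0,2): OLD=18209/256 → NEW=0, ERR=18209/256
(0,3): OLD=262631/4096 → NEW=0, ERR=262631/4096
(0,4): OLD=4590929/65536 → NEW=0, ERR=4590929/65536
(1,0): OLD=25621/256 → NEW=0, ERR=25621/256
(1,1): OLD=313619/2048 → NEW=255, ERR=-208621/2048
(1,2): OLD=4015631/65536 → NEW=0, ERR=4015631/65536
(1,3): OLD=37335779/262144 → NEW=255, ERR=-29510941/262144
(1,4): OLD=199845961/4194304 → NEW=0, ERR=199845961/4194304
(2,0): OLD=4101761/32768 → NEW=0, ERR=4101761/32768
(2,1): OLD=160091675/1048576 → NEW=255, ERR=-107295205/1048576
(2,2): OLD=870846481/16777216 → NEW=0, ERR=870846481/16777216
(2,3): OLD=27458993827/268435456 → NEW=0, ERR=27458993827/268435456
(2,4): OLD=689800928693/4294967296 → NEW=255, ERR=-405415731787/4294967296
(3,0): OLD=2934864625/16777216 → NEW=255, ERR=-1343325455/16777216
(3,1): OLD=14435056541/134217728 → NEW=0, ERR=14435056541/134217728
(3,2): OLD=996682817231/4294967296 → NEW=255, ERR=-98533843249/4294967296
(3,3): OLD=1335519333015/8589934592 → NEW=255, ERR=-854913987945/8589934592
(3,4): OLD=12830365124499/137438953472 → NEW=0, ERR=12830365124499/137438953472
(4,0): OLD=393299077247/2147483648 → NEW=255, ERR=-154309252993/2147483648
(4,1): OLD=12429048284799/68719476736 → NEW=255, ERR=-5094418282881/68719476736
(4,2): OLD=146738828936785/1099511627776 → NEW=255, ERR=-133636636146095/1099511627776
(4,3): OLD=2195394600381055/17592186044416 → NEW=0, ERR=2195394600381055/17592186044416
(4,4): OLD=74745627656638713/281474976710656 → NEW=255, ERR=2969508595421433/281474976710656
(5,0): OLD=198621287899869/1099511627776 → NEW=255, ERR=-81754177183011/1099511627776
(5,1): OLD=1240450362533463/8796093022208 → NEW=255, ERR=-1002553358129577/8796093022208
(5,2): OLD=42761304668278927/281474976710656 → NEW=255, ERR=-29014814392938353/281474976710656
(5,3): OLD=233378433151729633/1125899906842624 → NEW=255, ERR=-53726043093139487/1125899906842624
(5,4): OLD=3985139180371178075/18014398509481984 → NEW=255, ERR=-608532439546727845/18014398509481984
Row 0: .....
Row 1: .#.#.
Row 2: .#..#
Row 3: #.##.
Row 4: ###.#
Row 5: #####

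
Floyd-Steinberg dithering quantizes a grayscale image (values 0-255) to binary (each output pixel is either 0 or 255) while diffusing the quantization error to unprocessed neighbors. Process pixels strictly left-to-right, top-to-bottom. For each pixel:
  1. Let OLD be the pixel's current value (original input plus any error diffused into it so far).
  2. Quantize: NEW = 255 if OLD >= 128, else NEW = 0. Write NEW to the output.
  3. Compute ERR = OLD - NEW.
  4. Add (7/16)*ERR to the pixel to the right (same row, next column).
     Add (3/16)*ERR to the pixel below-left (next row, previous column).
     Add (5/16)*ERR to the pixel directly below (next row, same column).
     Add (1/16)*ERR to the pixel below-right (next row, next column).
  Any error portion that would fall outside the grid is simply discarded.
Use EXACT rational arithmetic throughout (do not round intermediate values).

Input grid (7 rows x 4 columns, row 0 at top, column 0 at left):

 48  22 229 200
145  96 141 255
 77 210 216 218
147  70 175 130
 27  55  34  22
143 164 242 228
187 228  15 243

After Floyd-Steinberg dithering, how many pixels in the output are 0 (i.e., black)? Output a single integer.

Answer: 12

Derivation:
(0,0): OLD=48 → NEW=0, ERR=48
(0,1): OLD=43 → NEW=0, ERR=43
(0,2): OLD=3965/16 → NEW=255, ERR=-115/16
(0,3): OLD=50395/256 → NEW=255, ERR=-14885/256
(1,0): OLD=2689/16 → NEW=255, ERR=-1391/16
(1,1): OLD=9351/128 → NEW=0, ERR=9351/128
(1,2): OLD=665603/4096 → NEW=255, ERR=-378877/4096
(1,3): OLD=12839301/65536 → NEW=255, ERR=-3872379/65536
(2,0): OLD=130109/2048 → NEW=0, ERR=130109/2048
(2,1): OLD=15587519/65536 → NEW=255, ERR=-1124161/65536
(2,2): OLD=22685463/131072 → NEW=255, ERR=-10737897/131072
(2,3): OLD=331166003/2097152 → NEW=255, ERR=-203607757/2097152
(3,0): OLD=171585629/1048576 → NEW=255, ERR=-95801251/1048576
(3,1): OLD=222769763/16777216 → NEW=0, ERR=222769763/16777216
(3,2): OLD=36488967677/268435456 → NEW=255, ERR=-31962073603/268435456
(3,3): OLD=182311055723/4294967296 → NEW=0, ERR=182311055723/4294967296
(4,0): OLD=251966521/268435456 → NEW=0, ERR=251966521/268435456
(4,1): OLD=67698603451/2147483648 → NEW=0, ERR=67698603451/2147483648
(4,2): OLD=1331238995595/68719476736 → NEW=0, ERR=1331238995595/68719476736
(4,3): OLD=39910522395709/1099511627776 → NEW=0, ERR=39910522395709/1099511627776
(5,0): OLD=5126617057817/34359738368 → NEW=255, ERR=-3635116226023/34359738368
(5,1): OLD=144318276759263/1099511627776 → NEW=255, ERR=-136057188323617/1099511627776
(5,2): OLD=55715641816953/274877906944 → NEW=255, ERR=-14378224453767/274877906944
(5,3): OLD=3829280569329437/17592186044416 → NEW=255, ERR=-656726871996643/17592186044416
(6,0): OLD=2299948629171261/17592186044416 → NEW=255, ERR=-2186058812154819/17592186044416
(6,1): OLD=33367509336209435/281474976710656 → NEW=0, ERR=33367509336209435/281474976710656
(6,2): OLD=161156520494051629/4503599627370496 → NEW=0, ERR=161156520494051629/4503599627370496
(6,3): OLD=17561907769068628283/72057594037927936 → NEW=255, ERR=-812778710602995397/72057594037927936
Output grid:
  Row 0: ..##  (2 black, running=2)
  Row 1: #.##  (1 black, running=3)
  Row 2: .###  (1 black, running=4)
  Row 3: #.#.  (2 black, running=6)
  Row 4: ....  (4 black, running=10)
  Row 5: ####  (0 black, running=10)
  Row 6: #..#  (2 black, running=12)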